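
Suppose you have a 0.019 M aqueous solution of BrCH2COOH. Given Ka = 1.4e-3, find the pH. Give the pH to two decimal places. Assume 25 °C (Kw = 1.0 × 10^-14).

pH = 2.35

BrCH2COOH ⇌ BrCH2COO- + H+
Ka = x²/(0.019 − x) = 1.4 × 10^-3
x is not negligible relative to C₀; solve x² + 0.0014·x − 2.66e-05 = 0.
x = (−Ka + √(Ka² + 4·Ka·C₀))/2 = 4.50 × 10^-3 M
pH = −log(4.50 × 10^-3) = 2.35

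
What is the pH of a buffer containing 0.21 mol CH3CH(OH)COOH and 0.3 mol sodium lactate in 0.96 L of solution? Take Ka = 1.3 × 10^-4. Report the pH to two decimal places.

pKa = −log(1.3 × 10^-4) = 3.886
Henderson–Hasselbalch: pH = pKa + log([CH3CH(OH)COO-]/[CH3CH(OH)COOH]) = 3.886 + log(0.3/0.21)
pH = 3.886 + (+0.155) = 4.04

pH = 4.04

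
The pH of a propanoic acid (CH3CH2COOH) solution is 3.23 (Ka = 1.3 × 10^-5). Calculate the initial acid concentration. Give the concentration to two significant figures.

C₀ = 2.7 × 10^-2 M

[H+] = 10^(-3.23) = 5.89 × 10^-4 M = x
Ka = x²/(C₀ − x) ⇒ C₀ = x + x²/Ka
C₀ = 5.89 × 10^-4 + (5.89 × 10^-4)²/(1.3 × 10^-5) = 2.73 × 10^-2 M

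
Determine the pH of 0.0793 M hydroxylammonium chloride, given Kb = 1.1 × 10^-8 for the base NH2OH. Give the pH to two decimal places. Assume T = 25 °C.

pH = 3.57

NH3OH+ is the conjugate acid of the weak base NH2OH.
Ka = Kw/Kb = 1.0×10^-14 / 1.1 × 10^-8 = 9.09 × 10^-7
From the ICE table, Ka = [H+]²/(0.0793 − [H+]) = 9.09 × 10^-7.
Since Ka ≪ C₀, [H+] ≈ √(Ka·C₀) = 2.68 × 10^-4 M.
([H+]/C₀ = 0.34% < 5%, so the approximation holds.)
pH = −log[H+] = −log(2.68 × 10^-4) = 3.57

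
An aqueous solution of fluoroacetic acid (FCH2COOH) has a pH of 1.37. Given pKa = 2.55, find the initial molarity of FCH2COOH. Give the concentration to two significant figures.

C₀ = 6.9 × 10^-1 M

[H+] = 10^(-1.37) = 4.27 × 10^-2 M = x
Ka = 10^(−2.55) = 2.82 × 10^-3
Ka = x²/(C₀ − x) ⇒ C₀ = x + x²/Ka
C₀ = 4.27 × 10^-2 + (4.27 × 10^-2)²/(2.82 × 10^-3) = 6.89 × 10^-1 M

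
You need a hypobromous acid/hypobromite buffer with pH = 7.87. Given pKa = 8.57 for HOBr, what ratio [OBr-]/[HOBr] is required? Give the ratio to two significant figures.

pH = pKa + log(r) ⇒ log(r) = 7.87 − 8.57 = -0.70
r = [OBr-]/[HOBr] = 10^(-0.70) = 0.2

ratio = 0.20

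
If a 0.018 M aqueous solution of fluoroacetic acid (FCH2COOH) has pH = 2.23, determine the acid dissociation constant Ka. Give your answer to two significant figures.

Ka = 2.9 × 10^-3

[H+] = 10^(-2.23) = 5.89 × 10^-3 M
At equilibrium [HA] = 0.018 − 5.89 × 10^-3 = 1.21 × 10^-2 M
Ka = [H+][A-]/[HA] = (5.89 × 10^-3)² / 1.21 × 10^-2 = 2.9 × 10^-3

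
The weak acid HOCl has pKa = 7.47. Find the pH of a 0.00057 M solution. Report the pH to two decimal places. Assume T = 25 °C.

HOCl ⇌ OCl- + H+
Ka = 10^(−7.47) = 3.39 × 10^-8
From the ICE table, Ka = [H+]²/(0.00057 − [H+]) = 3.39 × 10^-8.
Assume [H+] ≪ 0.00057: [H+] ≈ √(3.39 × 10^-8 × 0.00057) = 4.40 × 10^-6 M
([H+]/C₀ = 0.77% < 5%, so the approximation holds.)
pH = −log(4.40 × 10^-6) = 5.36

pH = 5.36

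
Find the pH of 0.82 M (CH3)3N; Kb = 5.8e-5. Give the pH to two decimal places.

(CH3)3N + H2O ⇌ (CH3)3NH+ + OH-
Kb = x²/(0.82 − x) = 5.8 × 10^-5
Since Kb ≪ C₀, x ≈ √(Kb·C₀) = 6.90 × 10^-3 M.
pOH = 2.16, so pH = 14.00 − pOH = 11.84

pH = 11.84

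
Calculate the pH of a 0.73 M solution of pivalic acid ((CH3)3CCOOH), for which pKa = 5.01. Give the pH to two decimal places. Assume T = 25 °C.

pH = 2.57

(CH3)3CCOOH ⇌ (CH3)3CCOO- + H+
Ka = 10^(−5.01) = 9.77 × 10^-6
Ka = x²/(0.73 − x) = 9.77 × 10^-6
Since Ka ≪ C₀, x ≈ √(Ka·C₀) = 2.67 × 10^-3 M.
pH = −log(2.67 × 10^-3) = 2.57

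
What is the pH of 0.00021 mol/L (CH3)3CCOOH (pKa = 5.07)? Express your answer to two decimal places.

pH = 4.42

(CH3)3CCOOH ⇌ (CH3)3CCOO- + H+
Ka = 10^(−5.07) = 8.51 × 10^-6
From the ICE table, Ka = [H+]²/(0.00021 − [H+]) = 8.51 × 10^-6.
The 5% rule fails; solving [H+]² + Ka·[H+] − Ka·C₀ = 0 exactly:
[H+] = [−8.51e-06 + √(8.51e-06² + 7.15e-09)]/2 = 3.82 × 10^-5 M
pH = −log[H+] = −log(3.82 × 10^-5) = 4.42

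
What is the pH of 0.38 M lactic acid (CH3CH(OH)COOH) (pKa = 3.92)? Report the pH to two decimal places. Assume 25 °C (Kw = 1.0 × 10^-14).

CH3CH(OH)COOH ⇌ CH3CH(OH)COO- + H+
Ka = 10^(−3.92) = 1.20 × 10^-4
Ka = [H+]²/(0.38 − [H+]) = 1.20 × 10^-4
Neglecting [H+] in the denominator: [H+] = √(1.20 × 10^-4 × 0.38) = 6.75 × 10^-3 M
([H+]/C₀ = 1.8% < 5%, so the approximation holds.)
pH = −log[H+] = −log(6.75 × 10^-3) = 2.17

pH = 2.17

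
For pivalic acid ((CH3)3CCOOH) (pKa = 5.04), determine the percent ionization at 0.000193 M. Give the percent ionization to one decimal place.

(CH3)3CCOOH ⇌ (CH3)3CCOO- + H+; let x = [H+] at equilibrium.
Ka = 10^(−5.04) = 9.12 × 10^-6
Solve x² + 9.12e-06x − 1.76e-09 = 0 → x = 3.76 × 10^-5 M
% ionization = x/C₀ × 100% = 3.76 × 10^-5/0.000193 × 100% = 19.5%

19.5%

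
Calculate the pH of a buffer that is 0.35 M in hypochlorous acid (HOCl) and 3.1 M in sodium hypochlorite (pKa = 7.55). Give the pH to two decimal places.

pH = 8.50

Henderson–Hasselbalch: pH = pKa + log([OCl-]/[HOCl]) = 7.55 + log(3.1/0.35)
pH = 7.55 + (+0.947) = 8.50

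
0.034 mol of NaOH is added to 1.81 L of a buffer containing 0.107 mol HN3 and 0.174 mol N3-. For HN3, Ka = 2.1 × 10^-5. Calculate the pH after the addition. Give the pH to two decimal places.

OH- converts HN3 to N3-: HN3 → 0.073 mol, N3- → 0.208 mol.
pKa = −log(2.1 × 10^-5) = 4.678
pH = pKa + log(n_N3-/n_HN3) = 4.678 + log(0.208/0.073) = 4.678 + (+0.455)

pH = 5.13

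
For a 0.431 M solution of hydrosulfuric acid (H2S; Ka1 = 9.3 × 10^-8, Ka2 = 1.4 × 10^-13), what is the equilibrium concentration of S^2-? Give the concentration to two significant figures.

1.4 × 10^-13 M

First ionization gives [H+] ≈ [HS-] = 2.00 × 10^-4 M.
Second step: Ka2 = [H+][S^2-]/[HS-] ≈ [S^2-] (since [H+] ≈ [HS-]).
So [S^2-] ≈ Ka2.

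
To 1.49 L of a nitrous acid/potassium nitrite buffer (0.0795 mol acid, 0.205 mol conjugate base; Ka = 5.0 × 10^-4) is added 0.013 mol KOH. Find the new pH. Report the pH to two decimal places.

pH = 3.82

OH- converts HNO2 to NO2-: HNO2 → 0.0665 mol, NO2- → 0.218 mol.
pKa = −log(5.0 × 10^-4) = 3.301
pH = pKa + log([A⁻]/[HA]) = 3.301 + log(0.218/0.0665) = 3.301 +0.516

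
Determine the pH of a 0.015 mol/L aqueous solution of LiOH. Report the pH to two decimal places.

LiOH is a strong base; [OH-] = 0.015 M.
pOH = -log(0.015) = 1.82
pH = 14.00 - 1.82 = 12.18

pH = 12.18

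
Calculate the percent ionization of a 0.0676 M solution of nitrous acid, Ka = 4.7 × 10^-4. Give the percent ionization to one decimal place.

HNO2 ⇌ NO2- + H+; let x = [H+] at equilibrium.
Ka = x²/(C₀ − x); solving the quadratic gives x = 5.41 × 10^-3 M.
% ionization = x/C₀ × 100% = 5.41 × 10^-3/0.0676 × 100% = 8.0%

8.0%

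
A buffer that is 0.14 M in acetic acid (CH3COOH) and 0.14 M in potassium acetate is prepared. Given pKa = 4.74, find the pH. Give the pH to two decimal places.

pH = 4.74

Using pH = pKa + log([base]/[acid]) with [base]/[acid] = 0.14/0.14:
pH = 4.74 + (+0.000) = 4.74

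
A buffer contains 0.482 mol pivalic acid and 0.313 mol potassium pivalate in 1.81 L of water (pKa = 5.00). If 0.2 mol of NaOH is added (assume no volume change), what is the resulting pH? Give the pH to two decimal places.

OH- converts (CH3)3CCOOH to (CH3)3CCOO-: (CH3)3CCOOH → 0.282 mol, (CH3)3CCOO- → 0.513 mol.
pH = pKa + log([A⁻]/[HA]) = 5.00 + log(0.513/0.282) = 5.00 +0.260

pH = 5.26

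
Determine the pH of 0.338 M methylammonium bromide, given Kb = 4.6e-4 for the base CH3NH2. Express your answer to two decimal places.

pH = 5.57

CH3NH3+ is the conjugate acid of the weak base CH3NH2.
Ka = Kw/Kb = 1.0×10^-14 / 4.6 × 10^-4 = 2.17 × 10^-11
Ka = [H+]²/(0.338 − [H+]) = 2.17 × 10^-11
Assume [H+] ≪ 0.338: [H+] ≈ √(2.17 × 10^-11 × 0.338) = 2.71 × 10^-6 M
pH = −log(2.71 × 10^-6) = 5.57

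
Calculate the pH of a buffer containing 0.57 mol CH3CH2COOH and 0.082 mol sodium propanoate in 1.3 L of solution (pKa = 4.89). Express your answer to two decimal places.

pH = pKa + log([A⁻]/[HA]) = 4.89 + log(0.082/0.57)
pH = 4.89 + (-0.842) = 4.05

pH = 4.05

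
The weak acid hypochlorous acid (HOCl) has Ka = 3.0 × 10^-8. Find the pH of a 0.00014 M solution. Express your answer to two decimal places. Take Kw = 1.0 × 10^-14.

pH = 5.69

HOCl ⇌ OCl- + H+
Ka = x²/(0.00014 − x) = 3.0 × 10^-8
Neglecting x in the denominator: x = √(3.0 × 10^-8 × 0.00014) = 2.05 × 10^-6 M
Check: 1.5% ionized — well under 5%, approximation valid.
pH = −log[H+] = −log(2.05 × 10^-6) = 5.69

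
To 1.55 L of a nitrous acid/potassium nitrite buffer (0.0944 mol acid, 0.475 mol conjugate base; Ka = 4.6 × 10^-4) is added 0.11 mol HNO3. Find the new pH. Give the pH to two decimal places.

pH = 3.59

Added H+ converts NO2- to HNO2: HNO2 → 0.204 mol, NO2- → 0.365 mol.
pKa = −log(4.6 × 10^-4) = 3.337
pH = pKa + log(n_NO2-/n_HNO2) = 3.337 + log(0.365/0.204) = 3.337 + (+0.253)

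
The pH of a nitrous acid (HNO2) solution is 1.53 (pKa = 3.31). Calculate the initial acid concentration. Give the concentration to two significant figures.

C₀ = 1.8 M

[H+] = 10^(-1.53) = 2.95 × 10^-2 M = x
Ka = 10^(−3.31) = 4.90 × 10^-4
Ka = x²/(C₀ − x) ⇒ C₀ = x + x²/Ka
C₀ = 2.95 × 10^-2 + (2.95 × 10^-2)²/(4.90 × 10^-4) = 1.81 M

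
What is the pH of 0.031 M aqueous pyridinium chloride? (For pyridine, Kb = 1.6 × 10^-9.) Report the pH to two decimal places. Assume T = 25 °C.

C5H5NH+ is the conjugate acid of the weak base C5H5N.
Ka = Kw/Kb = 1.0×10^-14 / 1.6 × 10^-9 = 6.25 × 10^-6
From the ICE table, Ka = [H+]²/(0.031 − [H+]) = 6.25 × 10^-6.
Assume [H+] ≪ 0.031: [H+] ≈ √(6.25 × 10^-6 × 0.031) = 4.40 × 10^-4 M
([H+]/C₀ = 1.4% < 5%, so the approximation holds.)
pH = −log(4.40 × 10^-4) = 3.36

pH = 3.36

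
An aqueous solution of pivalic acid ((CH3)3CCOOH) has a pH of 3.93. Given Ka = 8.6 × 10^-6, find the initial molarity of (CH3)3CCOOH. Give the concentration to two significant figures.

C₀ = 1.7 × 10^-3 M

[H+] = 10^(-3.93) = 1.17 × 10^-4 M = x
Ka = x²/(C₀ − x) ⇒ C₀ = x + x²/Ka
C₀ = 1.17 × 10^-4 + (1.17 × 10^-4)²/(8.6 × 10^-6) = 1.71 × 10^-3 M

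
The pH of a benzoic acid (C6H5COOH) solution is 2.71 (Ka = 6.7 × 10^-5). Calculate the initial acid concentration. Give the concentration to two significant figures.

[H+] = 10^(-2.71) = 1.95 × 10^-3 M = x
Ka = x²/(C₀ − x) ⇒ C₀ = x + x²/Ka
C₀ = 1.95 × 10^-3 + (1.95 × 10^-3)²/(6.7 × 10^-5) = 5.87 × 10^-2 M

C₀ = 5.9 × 10^-2 M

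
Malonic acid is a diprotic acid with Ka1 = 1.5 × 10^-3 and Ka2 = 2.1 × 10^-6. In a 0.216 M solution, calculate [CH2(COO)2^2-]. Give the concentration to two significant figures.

First ionization gives [H+] ≈ [CH2(COOH)COO-] = 1.73 × 10^-2 M.
Second step: Ka2 = [H+][CH2(COO)2^2-]/[CH2(COOH)COO-] ≈ [CH2(COO)2^2-] (since [H+] ≈ [CH2(COOH)COO-]).
So [CH2(COO)2^2-] ≈ Ka2.

2.1 × 10^-6 M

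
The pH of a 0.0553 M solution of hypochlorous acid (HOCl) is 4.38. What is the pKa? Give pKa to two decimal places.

pKa = 7.50

[H+] = 10^(-4.38) = 4.17 × 10^-5 M
At equilibrium [HA] = 0.0553 − 4.17 × 10^-5 = 5.53 × 10^-2 M
Ka = [H+][A-]/[HA] = (4.17 × 10^-5)² / 5.53 × 10^-2 = 3.14 × 10^-8
pKa = -log(3.14 × 10^-8) = 7.50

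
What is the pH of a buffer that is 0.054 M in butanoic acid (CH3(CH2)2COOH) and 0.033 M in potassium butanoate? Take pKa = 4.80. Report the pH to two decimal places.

pH = 4.59

Using pH = pKa + log([base]/[acid]) with [base]/[acid] = 0.033/0.054:
pH = 4.80 + (-0.214) = 4.59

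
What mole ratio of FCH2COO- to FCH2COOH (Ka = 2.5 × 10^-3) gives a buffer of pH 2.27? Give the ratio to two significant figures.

ratio = 0.47

pKa = -log(2.5 × 10^-3) = 2.602
pH = pKa + log(r) ⇒ log(r) = 2.27 − 2.602 = -0.332
r = [FCH2COO-]/[FCH2COOH] = 10^(-0.332) = 0.466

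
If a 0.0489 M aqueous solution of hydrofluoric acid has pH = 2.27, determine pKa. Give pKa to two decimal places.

[H+] = 10^(-2.27) = 5.37 × 10^-3 M
At equilibrium [HA] = 0.0489 − 5.37 × 10^-3 = 4.35 × 10^-2 M
Ka = [H+][A-]/[HA] = (5.37 × 10^-3)² / 4.35 × 10^-2 = 6.63 × 10^-4
pKa = -log(6.63 × 10^-4) = 3.18

pKa = 3.18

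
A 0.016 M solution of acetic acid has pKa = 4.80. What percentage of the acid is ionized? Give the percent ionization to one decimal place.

CH3COOH ⇌ CH3COO- + H+; let x = [H+] at equilibrium.
Ka = 10^(−4.80) = 1.58 × 10^-5
x ≈ √(Ka·C₀) = √(1.58 × 10^-5 × 0.016) = 5.03 × 10^-4 M
Fraction ionized = 5.03 × 10^-4 / 0.016 = 0.0314 → 3.1%

3.1%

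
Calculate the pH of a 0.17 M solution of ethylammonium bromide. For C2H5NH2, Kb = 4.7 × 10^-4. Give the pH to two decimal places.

C2H5NH3+ is the conjugate acid of the weak base C2H5NH2.
Ka = Kw/Kb = 1.0×10^-14 / 4.7 × 10^-4 = 2.13 × 10^-11
Let x = [H+] at equilibrium. Ka = x²/(0.17 − x).
Assume x ≪ 0.17: x ≈ √(2.13 × 10^-11 × 0.17) = 1.90 × 10^-6 M
pH = −log(1.90 × 10^-6) = 5.72

pH = 5.72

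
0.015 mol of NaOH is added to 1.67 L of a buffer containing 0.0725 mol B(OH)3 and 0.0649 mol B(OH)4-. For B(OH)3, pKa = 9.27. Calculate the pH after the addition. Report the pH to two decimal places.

OH- converts B(OH)3 to B(OH)4-: B(OH)3 → 0.0575 mol, B(OH)4- → 0.0799 mol.
pH = pKa + log([A⁻]/[HA]) = 9.27 + log(0.0799/0.0575) = 9.27 +0.143

pH = 9.41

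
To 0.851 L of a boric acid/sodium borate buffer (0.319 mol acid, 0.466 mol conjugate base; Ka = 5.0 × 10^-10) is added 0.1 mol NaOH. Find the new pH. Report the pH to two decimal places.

pH = 9.71

OH- converts B(OH)3 to B(OH)4-: B(OH)3 → 0.219 mol, B(OH)4- → 0.566 mol.
pKa = −log(5.0 × 10^-10) = 9.301
pH = pKa + log([A⁻]/[HA]) = 9.301 + log(0.566/0.219) = 9.301 +0.412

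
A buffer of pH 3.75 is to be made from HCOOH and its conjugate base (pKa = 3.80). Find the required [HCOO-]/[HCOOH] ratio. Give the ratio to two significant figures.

ratio = 0.89

pH = pKa + log(r) ⇒ log(r) = 3.75 − 3.80 = -0.05
r = [HCOO-]/[HCOOH] = 10^(-0.05) = 0.891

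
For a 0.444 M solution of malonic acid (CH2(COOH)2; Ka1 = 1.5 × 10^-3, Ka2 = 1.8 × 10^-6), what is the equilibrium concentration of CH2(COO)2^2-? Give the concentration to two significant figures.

1.8 × 10^-6 M

First ionization gives [H+] ≈ [CH2(COOH)COO-] = 2.51 × 10^-2 M.
Second step: Ka2 = [H+][CH2(COO)2^2-]/[CH2(COOH)COO-] ≈ [CH2(COO)2^2-] (since [H+] ≈ [CH2(COOH)COO-]).
So [CH2(COO)2^2-] ≈ Ka2.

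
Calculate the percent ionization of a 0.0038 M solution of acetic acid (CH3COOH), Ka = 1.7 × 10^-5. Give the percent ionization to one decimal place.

CH3COOH ⇌ CH3COO- + H+; let x = [H+] at equilibrium.
Ka = x²/(C₀ − x); solving the quadratic gives x = 2.46 × 10^-4 M.
Fraction ionized = 2.46 × 10^-4 / 0.0038 = 0.0647 → 6.5%

6.5%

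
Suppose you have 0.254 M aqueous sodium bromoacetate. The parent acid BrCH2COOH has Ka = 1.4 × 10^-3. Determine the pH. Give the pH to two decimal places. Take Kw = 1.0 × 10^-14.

BrCH2COO- is the conjugate base of the weak acid BrCH2COOH.
Kb = Kw/Ka = 1.0×10^-14 / 1.4 × 10^-3 = 7.14 × 10^-12
From the ICE table, Kb = [OH-]²/(0.254 − [OH-]) = 7.14 × 10^-12.
Assume [OH-] ≪ 0.254: [OH-] ≈ √(7.14 × 10^-12 × 0.254) = 1.35 × 10^-6 M
Check: 0.00053% ionized — well under 5%, approximation valid.
pOH = 5.87, so pH = 14.00 − pOH = 8.13

pH = 8.13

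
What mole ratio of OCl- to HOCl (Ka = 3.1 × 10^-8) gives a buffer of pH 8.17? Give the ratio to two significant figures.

ratio = 4.6

pKa = -log(3.1 × 10^-8) = 7.509
pH = pKa + log(r) ⇒ log(r) = 8.17 − 7.509 = +0.661
r = [OCl-]/[HOCl] = 10^(+0.661) = 4.58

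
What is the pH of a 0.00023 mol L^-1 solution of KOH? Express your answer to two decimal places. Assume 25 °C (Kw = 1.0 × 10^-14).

pH = 10.36

KOH is a strong base; [OH-] = 0.00023 M.
pOH = -log(0.00023) = 3.64
pH = 14.00 - 3.64 = 10.36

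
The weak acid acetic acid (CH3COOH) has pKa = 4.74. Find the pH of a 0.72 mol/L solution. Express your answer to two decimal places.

pH = 2.44

CH3COOH ⇌ CH3COO- + H+
Ka = 10^(−4.74) = 1.82 × 10^-5
From the ICE table, Ka = x²/(0.72 − x) = 1.82 × 10^-5.
Neglecting x in the denominator: x = √(1.82 × 10^-5 × 0.72) = 3.62 × 10^-3 M
(x/C₀ = 0.5% < 5%, so the approximation holds.)
pH = −log[H+] = −log(3.62 × 10^-3) = 2.44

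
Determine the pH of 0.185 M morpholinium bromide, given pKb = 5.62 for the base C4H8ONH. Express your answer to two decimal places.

C4H8ONH2+ is the conjugate acid of the weak base C4H8ONH.
Kb = 10^(−5.62) = 2.40 × 10^-6
Ka = Kw/Kb = 1.0×10^-14 / 2.40 × 10^-6 = 4.17 × 10^-9
Let x = [H+] at equilibrium. Ka = x²/(0.185 − x).
Assume x ≪ 0.185: x ≈ √(4.17 × 10^-9 × 0.185) = 2.78 × 10^-5 M
Check: 0.015% ionized — well under 5%, approximation valid.
pH = −log[H+] = −log(2.78 × 10^-5) = 4.56

pH = 4.56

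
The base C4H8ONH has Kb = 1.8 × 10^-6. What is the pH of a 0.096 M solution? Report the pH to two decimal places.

pH = 10.62

C4H8ONH + H2O ⇌ C4H8ONH2+ + OH-
Let x = [OH-] at equilibrium. Kb = x²/(0.096 − x).
Neglecting x in the denominator: x = √(1.8 × 10^-6 × 0.096) = 4.16 × 10^-4 M
Check: 0.43% ionized — well under 5%, approximation valid.
pOH = −log(4.16 × 10^-4) = 3.38; pH = 14.00 − 3.38 = 10.62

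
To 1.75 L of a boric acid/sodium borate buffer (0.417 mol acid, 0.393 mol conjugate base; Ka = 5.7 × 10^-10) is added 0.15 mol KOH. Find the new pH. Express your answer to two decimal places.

After neutralization: n(B(OH)3) = 0.267 mol, n(B(OH)4-) = 0.543 mol.
pKa = −log(5.7 × 10^-10) = 9.244
Henderson–Hasselbalch with mole ratio 0.543/0.267: pH = 9.244 + (+0.308)

pH = 9.55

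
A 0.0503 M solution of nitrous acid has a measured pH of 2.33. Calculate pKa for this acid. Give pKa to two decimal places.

[H+] = 10^(-2.33) = 4.68 × 10^-3 M
At equilibrium [HA] = 0.0503 − 4.68 × 10^-3 = 4.56 × 10^-2 M
Ka = [H+][A-]/[HA] = (4.68 × 10^-3)² / 4.56 × 10^-2 = 4.80 × 10^-4
pKa = -log(4.80 × 10^-4) = 3.32

pKa = 3.32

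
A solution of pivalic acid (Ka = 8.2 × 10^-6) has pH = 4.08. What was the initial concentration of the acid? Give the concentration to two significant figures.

[H+] = 10^(-4.08) = 8.32 × 10^-5 M = x
Ka = x²/(C₀ − x) ⇒ C₀ = x + x²/Ka
C₀ = 8.32 × 10^-5 + (8.32 × 10^-5)²/(8.2 × 10^-6) = 9.27 × 10^-4 M

C₀ = 9.3 × 10^-4 M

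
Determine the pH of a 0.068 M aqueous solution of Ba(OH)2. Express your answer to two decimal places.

pH = 13.13

Ba(OH)2 is a strong base (each formula unit releases 2 OH-); [OH-] = 0.136 M.
pOH = -log(0.136) = 0.87
pH = 14.00 - 0.87 = 13.13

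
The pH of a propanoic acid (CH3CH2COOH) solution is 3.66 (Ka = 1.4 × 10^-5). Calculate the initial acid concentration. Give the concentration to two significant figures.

[H+] = 10^(-3.66) = 2.19 × 10^-4 M = x
Ka = x²/(C₀ − x) ⇒ C₀ = x + x²/Ka
C₀ = 2.19 × 10^-4 + (2.19 × 10^-4)²/(1.4 × 10^-5) = 3.64 × 10^-3 M

C₀ = 3.6 × 10^-3 M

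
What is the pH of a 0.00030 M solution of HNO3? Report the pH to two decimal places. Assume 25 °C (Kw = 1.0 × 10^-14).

pH = 3.52

HNO3 is a strong acid and dissociates completely, so [H+] = 0.00030 M.
pH = -log(0.0003) = 3.52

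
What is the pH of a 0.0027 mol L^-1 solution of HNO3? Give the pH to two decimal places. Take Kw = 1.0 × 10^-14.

HNO3 is a strong acid and dissociates completely, so [H+] = 0.0027 M.
pH = -log(0.0027) = 2.57

pH = 2.57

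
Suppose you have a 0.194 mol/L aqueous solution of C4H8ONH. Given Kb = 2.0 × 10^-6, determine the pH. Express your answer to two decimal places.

pH = 10.79

C4H8ONH + H2O ⇌ C4H8ONH2+ + OH-
Kb = [OH-]²/(0.194 − [OH-]) = 2.0 × 10^-6
Since Kb ≪ C₀, [OH-] ≈ √(Kb·C₀) = 6.23 × 10^-4 M.
Check: 0.32% ionized — well under 5%, approximation valid.
pOH = −log(6.23 × 10^-4) = 3.21; pH = 14.00 − 3.21 = 10.79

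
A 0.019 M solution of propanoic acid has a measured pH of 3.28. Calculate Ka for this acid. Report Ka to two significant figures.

Ka = 1.5 × 10^-5

[H+] = 10^(-3.28) = 5.25 × 10^-4 M
At equilibrium [HA] = 0.019 − 5.25 × 10^-4 = 1.85 × 10^-2 M
Ka = [H+][A-]/[HA] = (5.25 × 10^-4)² / 1.85 × 10^-2 = 1.5 × 10^-5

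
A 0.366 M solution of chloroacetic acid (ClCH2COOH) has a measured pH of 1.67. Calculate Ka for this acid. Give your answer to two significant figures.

Ka = 1.3 × 10^-3

[H+] = 10^(-1.67) = 2.14 × 10^-2 M
At equilibrium [HA] = 0.366 − 2.14 × 10^-2 = 3.45 × 10^-1 M
Ka = [H+][A-]/[HA] = (2.14 × 10^-2)² / 3.45 × 10^-1 = 1.3 × 10^-3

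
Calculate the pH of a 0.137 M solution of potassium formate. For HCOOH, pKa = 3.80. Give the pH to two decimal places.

HCOO- is the conjugate base of the weak acid HCOOH.
Ka = 10^(−3.80) = 1.58 × 10^-4
Kb = Kw/Ka = 1.0×10^-14 / 1.58 × 10^-4 = 6.33 × 10^-11
From the ICE table, Kb = x²/(0.137 − x) = 6.33 × 10^-11.
Neglecting x in the denominator: x = √(6.33 × 10^-11 × 0.137) = 2.94 × 10^-6 M
(x/C₀ = 0.0021% < 5%, so the approximation holds.)
pOH = 5.53, so pH = 14.00 − pOH = 8.47

pH = 8.47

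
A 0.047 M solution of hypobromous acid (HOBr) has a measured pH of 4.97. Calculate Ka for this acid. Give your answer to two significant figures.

[H+] = 10^(-4.97) = 1.07 × 10^-5 M
At equilibrium [HA] = 0.047 − 1.07 × 10^-5 = 4.70 × 10^-2 M
Ka = [H+][A-]/[HA] = (1.07 × 10^-5)² / 4.70 × 10^-2 = 2.4 × 10^-9

Ka = 2.4 × 10^-9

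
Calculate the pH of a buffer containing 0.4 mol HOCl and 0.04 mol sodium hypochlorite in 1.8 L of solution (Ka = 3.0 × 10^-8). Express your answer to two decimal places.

pH = 6.52

pKa = −log(3.0 × 10^-8) = 7.523
Henderson–Hasselbalch: pH = pKa + log([OCl-]/[HOCl]) = 7.523 + log(0.04/0.4)
pH = 7.523 + (-1.000) = 6.52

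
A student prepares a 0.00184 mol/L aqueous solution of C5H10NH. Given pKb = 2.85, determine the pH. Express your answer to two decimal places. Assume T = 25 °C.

C5H10NH + H2O ⇌ C5H10NH2+ + OH-
Kb = 10^(−2.85) = 1.41 × 10^-3
From the ICE table, Kb = [OH-]²/(0.00184 − [OH-]) = 1.41 × 10^-3.
[OH-] is not negligible relative to C₀; solve [OH-]² + 0.00141·[OH-] − 2.59e-06 = 0.
[OH-] = [−0.00141 + √(0.00141² + 1.04e-05)]/2 = 1.05 × 10^-3 M
pOH = 2.98, so pH = 14.00 − pOH = 11.02

pH = 11.02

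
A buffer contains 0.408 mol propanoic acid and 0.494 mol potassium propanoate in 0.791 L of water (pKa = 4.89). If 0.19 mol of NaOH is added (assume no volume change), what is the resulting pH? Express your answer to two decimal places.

pH = 5.39

OH- converts CH3CH2COOH to CH3CH2COO-: CH3CH2COOH → 0.218 mol, CH3CH2COO- → 0.684 mol.
pH = pKa + log([A⁻]/[HA]) = 4.89 + log(0.684/0.218) = 4.89 +0.497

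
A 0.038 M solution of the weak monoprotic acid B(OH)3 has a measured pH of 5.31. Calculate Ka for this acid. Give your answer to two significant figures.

[H+] = 10^(-5.31) = 4.90 × 10^-6 M
At equilibrium [HA] = 0.038 − 4.90 × 10^-6 = 3.80 × 10^-2 M
Ka = [H+][A-]/[HA] = (4.90 × 10^-6)² / 3.80 × 10^-2 = 6.3 × 10^-10

Ka = 6.3 × 10^-10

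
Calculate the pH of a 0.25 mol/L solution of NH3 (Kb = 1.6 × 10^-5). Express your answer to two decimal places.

NH3 + H2O ⇌ NH4+ + OH-
Kb = [OH-]²/(0.25 − [OH-]) = 1.6 × 10^-5
Assume [OH-] ≪ 0.25: [OH-] ≈ √(1.6 × 10^-5 × 0.25) = 2.00 × 10^-3 M
pOH = 2.70, so pH = 14.00 − pOH = 11.30

pH = 11.30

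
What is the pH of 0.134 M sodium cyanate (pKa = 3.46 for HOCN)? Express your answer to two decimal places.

pH = 8.29

OCN- is the conjugate base of the weak acid HOCN.
Ka = 10^(−3.46) = 3.47 × 10^-4
Kb = Kw/Ka = 1.0×10^-14 / 3.47 × 10^-4 = 2.88 × 10^-11
From the ICE table, Kb = x²/(0.134 − x) = 2.88 × 10^-11.
Since Kb ≪ C₀, x ≈ √(Kb·C₀) = 1.96 × 10^-6 M.
(x/C₀ = 0.0015% < 5%, so the approximation holds.)
pOH = −log(1.96 × 10^-6) = 5.71; pH = 14.00 − 5.71 = 8.29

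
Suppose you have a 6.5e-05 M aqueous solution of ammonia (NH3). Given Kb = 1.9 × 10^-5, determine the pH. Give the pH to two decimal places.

NH3 + H2O ⇌ NH4+ + OH-
Kb = [OH-]²/(6.5e-05 − [OH-]) = 1.9 × 10^-5
Here C₀/Kb ≈ 3.42, so the small-[OH-] approximation fails. Use the quadratic:
[OH-] = [−1.9e-05 + √(1.9e-05² + 4.94e-09)]/2 = 2.69 × 10^-5 M
pOH = −log(2.69 × 10^-5) = 4.57; pH = 14.00 − 4.57 = 9.43

pH = 9.43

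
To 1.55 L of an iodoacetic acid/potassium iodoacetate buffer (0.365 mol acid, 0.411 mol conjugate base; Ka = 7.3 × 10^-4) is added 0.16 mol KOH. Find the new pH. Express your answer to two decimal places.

pH = 3.58

After neutralization: n(ICH2COOH) = 0.205 mol, n(ICH2COO-) = 0.571 mol.
pKa = −log(7.3 × 10^-4) = 3.137
pH = pKa + log([A⁻]/[HA]) = 3.137 + log(0.571/0.205) = 3.137 +0.445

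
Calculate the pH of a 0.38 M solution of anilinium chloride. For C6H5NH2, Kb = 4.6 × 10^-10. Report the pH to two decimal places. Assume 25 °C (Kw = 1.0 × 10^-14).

C6H5NH3+ is the conjugate acid of the weak base C6H5NH2.
Ka = Kw/Kb = 1.0×10^-14 / 4.6 × 10^-10 = 2.17 × 10^-5
From the ICE table, Ka = [H+]²/(0.38 − [H+]) = 2.17 × 10^-5.
Neglecting [H+] in the denominator: [H+] = √(2.17 × 10^-5 × 0.38) = 2.87 × 10^-3 M
Check: 0.76% ionized — well under 5%, approximation valid.
pH = −log[H+] = −log(2.87 × 10^-3) = 2.54

pH = 2.54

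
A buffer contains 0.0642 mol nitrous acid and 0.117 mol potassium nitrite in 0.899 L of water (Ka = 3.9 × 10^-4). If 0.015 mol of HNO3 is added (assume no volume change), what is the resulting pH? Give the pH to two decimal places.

pH = 3.52

After neutralization: n(HNO2) = 0.0792 mol, n(NO2-) = 0.102 mol.
pKa = −log(3.9 × 10^-4) = 3.409
pH = pKa + log(n_NO2-/n_HNO2) = 3.409 + log(0.102/0.0792) = 3.409 + (+0.110)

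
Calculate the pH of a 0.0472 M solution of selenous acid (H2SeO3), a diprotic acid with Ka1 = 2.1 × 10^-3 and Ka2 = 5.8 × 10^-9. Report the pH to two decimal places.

Ka1 ≫ Ka2, so treat the first dissociation as the only significant source of H+.
Ka1 = x²/(0.0472 − x) = 2.1 × 10^-3
Solving the quadratic: x = (−Ka1 + √(Ka1² + 4·Ka1·C₀))/2 = 8.96 × 10^-3 M
pH = −log(8.96 × 10^-3) = 2.05

pH = 2.05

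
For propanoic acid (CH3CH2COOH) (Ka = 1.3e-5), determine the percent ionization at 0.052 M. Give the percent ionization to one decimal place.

1.6%

CH3CH2COOH ⇌ CH3CH2COO- + H+; let x = [H+] at equilibrium.
x ≈ √(Ka·C₀) = √(1.3 × 10^-5 × 0.052) = 8.22 × 10^-4 M
Fraction ionized = 8.22 × 10^-4 / 0.052 = 0.0158 → 1.6%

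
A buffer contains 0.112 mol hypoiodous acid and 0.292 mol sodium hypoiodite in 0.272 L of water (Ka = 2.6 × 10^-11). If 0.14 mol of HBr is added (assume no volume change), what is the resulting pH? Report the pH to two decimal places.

Added H+ converts OI- to HOI: HOI → 0.252 mol, OI- → 0.152 mol.
pKa = −log(2.6 × 10^-11) = 10.585
pH = pKa + log([A⁻]/[HA]) = 10.585 + log(0.152/0.252) = 10.585 -0.220

pH = 10.37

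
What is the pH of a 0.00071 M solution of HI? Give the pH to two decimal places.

HI is a strong acid and dissociates completely, so [H+] = 0.00071 M.
pH = -log(0.00071) = 3.15

pH = 3.15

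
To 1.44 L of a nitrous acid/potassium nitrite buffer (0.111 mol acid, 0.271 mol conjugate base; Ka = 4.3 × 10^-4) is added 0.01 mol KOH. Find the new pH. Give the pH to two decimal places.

After neutralization: n(HNO2) = 0.101 mol, n(NO2-) = 0.281 mol.
pKa = −log(4.3 × 10^-4) = 3.367
pH = pKa + log(n_NO2-/n_HNO2) = 3.367 + log(0.281/0.101) = 3.367 + (+0.444)

pH = 3.81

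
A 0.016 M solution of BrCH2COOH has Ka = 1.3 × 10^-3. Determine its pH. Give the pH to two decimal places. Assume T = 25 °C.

pH = 2.40

BrCH2COOH ⇌ BrCH2COO- + H+
From the ICE table, Ka = [H+]²/(0.016 − [H+]) = 1.3 × 10^-3.
[H+] is not negligible relative to C₀; solve [H+]² + 0.0013·[H+] − 2.08e-05 = 0.
[H+] = (−Ka + √(Ka² + 4·Ka·C₀))/2 = 3.96 × 10^-3 M
pH = −log[H+] = −log(3.96 × 10^-3) = 2.40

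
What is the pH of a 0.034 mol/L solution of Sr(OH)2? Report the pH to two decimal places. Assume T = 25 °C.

Sr(OH)2 is a strong base (each formula unit releases 2 OH-); [OH-] = 0.068 M.
pOH = -log(0.068) = 1.17
pH = 14.00 - 1.17 = 12.83

pH = 12.83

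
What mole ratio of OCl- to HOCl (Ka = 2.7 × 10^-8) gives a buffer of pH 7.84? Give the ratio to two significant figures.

pKa = -log(2.7 × 10^-8) = 7.569
pH = pKa + log(r) ⇒ log(r) = 7.84 − 7.569 = +0.271
r = [OCl-]/[HOCl] = 10^(+0.271) = 1.87

ratio = 1.9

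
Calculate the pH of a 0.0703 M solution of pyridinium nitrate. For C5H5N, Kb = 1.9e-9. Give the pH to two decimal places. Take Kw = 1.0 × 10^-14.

pH = 3.22

C5H5NH+ is the conjugate acid of the weak base C5H5N.
Ka = Kw/Kb = 1.0×10^-14 / 1.9 × 10^-9 = 5.26 × 10^-6
From the ICE table, Ka = [H+]²/(0.0703 − [H+]) = 5.26 × 10^-6.
Since Ka ≪ C₀, [H+] ≈ √(Ka·C₀) = 6.08 × 10^-4 M.
Check: 0.86% ionized — well under 5%, approximation valid.
pH = −log(6.08 × 10^-4) = 3.22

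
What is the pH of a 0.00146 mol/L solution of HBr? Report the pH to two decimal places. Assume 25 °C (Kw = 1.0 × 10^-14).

pH = 2.84

HBr is a strong acid and dissociates completely, so [H+] = 0.00146 M.
pH = -log(0.00146) = 2.84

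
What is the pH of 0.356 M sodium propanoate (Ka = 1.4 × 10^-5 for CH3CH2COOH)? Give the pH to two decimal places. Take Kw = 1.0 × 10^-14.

CH3CH2COO- is the conjugate base of the weak acid CH3CH2COOH.
Kb = Kw/Ka = 1.0×10^-14 / 1.4 × 10^-5 = 7.14 × 10^-10
From the ICE table, Kb = [OH-]²/(0.356 − [OH-]) = 7.14 × 10^-10.
Neglecting [OH-] in the denominator: [OH-] = √(7.14 × 10^-10 × 0.356) = 1.59 × 10^-5 M
pOH = 4.80, so pH = 14.00 − pOH = 9.20

pH = 9.20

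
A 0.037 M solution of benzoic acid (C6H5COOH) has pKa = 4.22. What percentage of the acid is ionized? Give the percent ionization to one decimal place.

C6H5COOH ⇌ C6H5COO- + H+; let x = [H+] at equilibrium.
Ka = 10^(−4.22) = 6.03 × 10^-5
x ≈ √(Ka·C₀) = √(6.03 × 10^-5 × 0.037) = 1.49 × 10^-3 M
% ionization = x/C₀ × 100% = 1.49 × 10^-3/0.037 × 100% = 4.0%

4.0%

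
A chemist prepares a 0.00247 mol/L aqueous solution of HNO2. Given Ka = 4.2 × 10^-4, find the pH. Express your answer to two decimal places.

HNO2 ⇌ NO2- + H+
From the ICE table, Ka = x²/(0.00247 − x) = 4.2 × 10^-4.
Here C₀/Ka ≈ 5.88, so the small-x approximation fails. Use the quadratic:
x = (−Ka + √(Ka² + 4·Ka·C₀))/2 = 8.30 × 10^-4 M
pH = −log[H+] = −log(8.30 × 10^-4) = 3.08

pH = 3.08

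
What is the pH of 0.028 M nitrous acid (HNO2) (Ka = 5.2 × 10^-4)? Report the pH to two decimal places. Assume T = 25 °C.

HNO2 ⇌ NO2- + H+
Ka = [H+]²/(0.028 − [H+]) = 5.2 × 10^-4
Here C₀/Ka ≈ 53.8, so the small-[H+] approximation fails. Use the quadratic:
[H+] = (−Ka + √(Ka² + 4·Ka·C₀))/2 = 3.56 × 10^-3 M
pH = −log[H+] = −log(3.56 × 10^-3) = 2.45

pH = 2.45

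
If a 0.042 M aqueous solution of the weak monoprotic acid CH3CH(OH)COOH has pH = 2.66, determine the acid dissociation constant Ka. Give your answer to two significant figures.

Ka = 1.2 × 10^-4

[H+] = 10^(-2.66) = 2.19 × 10^-3 M
At equilibrium [HA] = 0.042 − 2.19 × 10^-3 = 3.98 × 10^-2 M
Ka = [H+][A-]/[HA] = (2.19 × 10^-3)² / 3.98 × 10^-2 = 1.2 × 10^-4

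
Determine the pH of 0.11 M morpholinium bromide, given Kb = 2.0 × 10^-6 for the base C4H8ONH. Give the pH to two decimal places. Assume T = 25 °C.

pH = 4.63

C4H8ONH2+ is the conjugate acid of the weak base C4H8ONH.
Ka = Kw/Kb = 1.0×10^-14 / 2.0 × 10^-6 = 5.00 × 10^-9
Ka = [H+]²/(0.11 − [H+]) = 5.00 × 10^-9
Neglecting [H+] in the denominator: [H+] = √(5.00 × 10^-9 × 0.11) = 2.35 × 10^-5 M
pH = −log[H+] = −log(2.35 × 10^-5) = 4.63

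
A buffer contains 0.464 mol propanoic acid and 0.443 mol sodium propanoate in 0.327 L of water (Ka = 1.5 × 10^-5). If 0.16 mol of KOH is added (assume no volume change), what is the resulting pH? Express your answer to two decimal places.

OH- converts CH3CH2COOH to CH3CH2COO-: CH3CH2COOH → 0.304 mol, CH3CH2COO- → 0.603 mol.
pKa = −log(1.5 × 10^-5) = 4.824
Henderson–Hasselbalch with mole ratio 0.603/0.304: pH = 4.824 + (+0.297)

pH = 5.12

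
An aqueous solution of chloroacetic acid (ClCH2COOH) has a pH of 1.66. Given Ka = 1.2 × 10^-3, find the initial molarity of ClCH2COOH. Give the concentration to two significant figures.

[H+] = 10^(-1.66) = 2.19 × 10^-2 M = x
Ka = x²/(C₀ − x) ⇒ C₀ = x + x²/Ka
C₀ = 2.19 × 10^-2 + (2.19 × 10^-2)²/(1.2 × 10^-3) = 4.22 × 10^-1 M

C₀ = 4.2 × 10^-1 M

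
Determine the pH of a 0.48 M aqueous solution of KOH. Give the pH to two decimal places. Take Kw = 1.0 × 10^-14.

KOH is a strong base; [OH-] = 0.48 M.
pOH = -log(0.48) = 0.32
pH = 14.00 - 0.32 = 13.68

pH = 13.68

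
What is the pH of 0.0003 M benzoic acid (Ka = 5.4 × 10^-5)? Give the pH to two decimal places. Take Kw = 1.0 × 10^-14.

pH = 3.99

C6H5COOH ⇌ C6H5COO- + H+
Let x = [H+] at equilibrium. Ka = x²/(0.0003 − x).
The 5% rule fails; solving x² + Ka·x − Ka·C₀ = 0 exactly:
x = [−5.4e-05 + √(5.4e-05² + 6.48e-08)]/2 = 1.03 × 10^-4 M
pH = −log[H+] = −log(1.03 × 10^-4) = 3.99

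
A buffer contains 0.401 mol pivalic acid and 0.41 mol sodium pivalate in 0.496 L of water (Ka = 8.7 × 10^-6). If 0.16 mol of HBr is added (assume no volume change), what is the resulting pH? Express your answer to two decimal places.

pH = 4.71

Added H+ converts (CH3)3CCOO- to (CH3)3CCOOH: (CH3)3CCOOH → 0.561 mol, (CH3)3CCOO- → 0.25 mol.
pKa = −log(8.7 × 10^-6) = 5.060
pH = pKa + log([A⁻]/[HA]) = 5.060 + log(0.25/0.561) = 5.060 -0.351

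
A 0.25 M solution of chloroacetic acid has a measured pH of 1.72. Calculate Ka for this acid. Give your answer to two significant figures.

[H+] = 10^(-1.72) = 1.91 × 10^-2 M
At equilibrium [HA] = 0.25 − 1.91 × 10^-2 = 2.31 × 10^-1 M
Ka = [H+][A-]/[HA] = (1.91 × 10^-2)² / 2.31 × 10^-1 = 1.6 × 10^-3

Ka = 1.6 × 10^-3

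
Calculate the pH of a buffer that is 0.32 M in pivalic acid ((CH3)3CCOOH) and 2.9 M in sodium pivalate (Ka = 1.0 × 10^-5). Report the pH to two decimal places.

pKa = −log(1.0 × 10^-5) = 5.000
Henderson–Hasselbalch: pH = pKa + log([(CH3)3CCOO-]/[(CH3)3CCOOH]) = 5.000 + log(2.9/0.32)
pH = 5.000 + (+0.957) = 5.96

pH = 5.96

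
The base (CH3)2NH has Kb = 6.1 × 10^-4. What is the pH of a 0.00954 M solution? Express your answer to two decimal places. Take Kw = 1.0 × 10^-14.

pH = 11.33

(CH3)2NH + H2O ⇌ (CH3)2NH2+ + OH-
Let x = [OH-] at equilibrium. Kb = x²/(0.00954 − x).
Here C₀/Kb ≈ 15.6, so the small-x approximation fails. Use the quadratic:
x = [−0.00061 + √(0.00061² + 2.33e-05)]/2 = 2.13 × 10^-3 M
pOH = −log(2.13 × 10^-3) = 2.67; pH = 14.00 − 2.67 = 11.33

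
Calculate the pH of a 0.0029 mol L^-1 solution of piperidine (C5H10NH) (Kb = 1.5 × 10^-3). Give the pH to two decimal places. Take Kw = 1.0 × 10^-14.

C5H10NH + H2O ⇌ C5H10NH2+ + OH-
Kb = x²/(0.0029 − x) = 1.5 × 10^-3
x is not negligible relative to C₀; solve x² + 0.0015·x − 4.35e-06 = 0.
x = (−Kb + √(Kb² + 4·Kb·C₀))/2 = 1.47 × 10^-3 M
pOH = 2.83, so pH = 14.00 − pOH = 11.17

pH = 11.17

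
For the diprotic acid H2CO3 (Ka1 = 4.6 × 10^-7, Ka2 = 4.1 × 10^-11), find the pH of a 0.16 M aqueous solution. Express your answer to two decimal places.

Ka1 ≫ Ka2, so treat the first dissociation as the only significant source of H+.
Ka1 = x²/(0.16 − x) = 4.6 × 10^-7
x ≈ √(4.6 × 10^-7 × 0.16) = 2.71 × 10^-4 M
pH = −log(2.71 × 10^-4) = 3.57

pH = 3.57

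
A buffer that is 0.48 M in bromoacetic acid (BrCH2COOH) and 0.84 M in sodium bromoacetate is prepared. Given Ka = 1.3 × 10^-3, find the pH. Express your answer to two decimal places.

pKa = −log(1.3 × 10^-3) = 2.886
pH = pKa + log([A⁻]/[HA]) = 2.886 + log(0.84/0.48)
pH = 2.886 + (+0.243) = 3.13

pH = 3.13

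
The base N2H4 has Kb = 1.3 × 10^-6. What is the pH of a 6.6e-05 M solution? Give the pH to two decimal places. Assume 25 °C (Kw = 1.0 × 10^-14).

N2H4 + H2O ⇌ N2H5+ + OH-
Let x = [OH-] at equilibrium. Kb = x²/(6.6e-05 − x).
The 5% rule fails; solving x² + Kb·x − Kb·C₀ = 0 exactly:
x = (−Kb + √(Kb² + 4·Kb·C₀))/2 = 8.64 × 10^-6 M
pOH = −log(8.64 × 10^-6) = 5.06; pH = 14.00 − 5.06 = 8.94

pH = 8.94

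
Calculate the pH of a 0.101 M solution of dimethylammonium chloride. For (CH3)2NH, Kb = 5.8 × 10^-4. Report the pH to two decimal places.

(CH3)2NH2+ is the conjugate acid of the weak base (CH3)2NH.
Ka = Kw/Kb = 1.0×10^-14 / 5.8 × 10^-4 = 1.72 × 10^-11
From the ICE table, Ka = x²/(0.101 − x) = 1.72 × 10^-11.
Neglecting x in the denominator: x = √(1.72 × 10^-11 × 0.101) = 1.32 × 10^-6 M
(x/C₀ = 0.0013% < 5%, so the approximation holds.)
pH = −log[H+] = −log(1.32 × 10^-6) = 5.88

pH = 5.88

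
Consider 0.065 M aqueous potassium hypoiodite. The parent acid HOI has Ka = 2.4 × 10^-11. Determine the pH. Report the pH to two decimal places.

OI- is the conjugate base of the weak acid HOI.
Kb = Kw/Ka = 1.0×10^-14 / 2.4 × 10^-11 = 4.17 × 10^-4
Kb = [OH-]²/(0.065 − [OH-]) = 4.17 × 10^-4
[OH-] is not negligible relative to C₀; solve [OH-]² + 0.000417·[OH-] − 2.71e-05 = 0.
[OH-] = [−0.000417 + √(0.000417² + 0.000108)]/2 = 5.00 × 10^-3 M
pOH = −log(5.00 × 10^-3) = 2.30; pH = 14.00 − 2.30 = 11.70

pH = 11.70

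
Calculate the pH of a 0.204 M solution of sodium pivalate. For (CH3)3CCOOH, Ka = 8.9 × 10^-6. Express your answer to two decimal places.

pH = 9.18

(CH3)3CCOO- is the conjugate base of the weak acid (CH3)3CCOOH.
Kb = Kw/Ka = 1.0×10^-14 / 8.9 × 10^-6 = 1.12 × 10^-9
Let x = [OH-] at equilibrium. Kb = x²/(0.204 − x).
Since Kb ≪ C₀, x ≈ √(Kb·C₀) = 1.51 × 10^-5 M.
pOH = −log(1.51 × 10^-5) = 4.82; pH = 14.00 − 4.82 = 9.18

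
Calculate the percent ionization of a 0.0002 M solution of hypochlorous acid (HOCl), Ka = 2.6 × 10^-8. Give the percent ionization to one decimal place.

1.1%

HOCl ⇌ OCl- + H+; let x = [H+] at equilibrium.
x ≈ √(Ka·C₀) = √(2.6 × 10^-8 × 0.0002) = 2.28 × 10^-6 M
Fraction ionized = 2.28 × 10^-6 / 0.0002 = 0.0114 → 1.1%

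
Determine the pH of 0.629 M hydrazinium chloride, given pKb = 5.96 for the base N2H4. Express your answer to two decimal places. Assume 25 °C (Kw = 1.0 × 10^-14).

pH = 4.12

N2H5+ is the conjugate acid of the weak base N2H4.
Kb = 10^(−5.96) = 1.10 × 10^-6
Ka = Kw/Kb = 1.0×10^-14 / 1.10 × 10^-6 = 9.09 × 10^-9
Ka = [H+]²/(0.629 − [H+]) = 9.09 × 10^-9
Neglecting [H+] in the denominator: [H+] = √(9.09 × 10^-9 × 0.629) = 7.56 × 10^-5 M
pH = −log(7.56 × 10^-5) = 4.12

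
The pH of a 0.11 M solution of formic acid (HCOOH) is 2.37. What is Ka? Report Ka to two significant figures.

Ka = 1.7 × 10^-4

[H+] = 10^(-2.37) = 4.27 × 10^-3 M
At equilibrium [HA] = 0.11 − 4.27 × 10^-3 = 1.06 × 10^-1 M
Ka = [H+][A-]/[HA] = (4.27 × 10^-3)² / 1.06 × 10^-1 = 1.7 × 10^-4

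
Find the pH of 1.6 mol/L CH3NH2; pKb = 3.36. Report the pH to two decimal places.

pH = 12.42

CH3NH2 + H2O ⇌ CH3NH3+ + OH-
Kb = 10^(−3.36) = 4.37 × 10^-4
Let x = [OH-] at equilibrium. Kb = x²/(1.6 − x).
Assume x ≪ 1.6: x ≈ √(4.37 × 10^-4 × 1.6) = 2.64 × 10^-2 M
pOH = 1.58, so pH = 14.00 − pOH = 12.42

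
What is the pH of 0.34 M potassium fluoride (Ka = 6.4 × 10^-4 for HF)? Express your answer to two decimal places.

pH = 8.36

F- is the conjugate base of the weak acid HF.
Kb = Kw/Ka = 1.0×10^-14 / 6.4 × 10^-4 = 1.56 × 10^-11
Kb = x²/(0.34 − x) = 1.56 × 10^-11
Since Kb ≪ C₀, x ≈ √(Kb·C₀) = 2.30 × 10^-6 M.
Check: 0.00068% ionized — well under 5%, approximation valid.
pOH = −log(2.30 × 10^-6) = 5.64; pH = 14.00 − 5.64 = 8.36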